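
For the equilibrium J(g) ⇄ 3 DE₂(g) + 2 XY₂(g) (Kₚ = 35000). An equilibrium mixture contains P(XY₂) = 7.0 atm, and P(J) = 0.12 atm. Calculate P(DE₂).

At equilibrium, Kₚ = P(DE₂)³·P(XY₂)² / P(J) = 35000.
(P(DE₂))³·(7.0)² / (0.12) = 35000
P(DE₂)³ = 85.7 ⇒ P(DE₂) = 4.4 atm

P(DE₂) = 4.4 atm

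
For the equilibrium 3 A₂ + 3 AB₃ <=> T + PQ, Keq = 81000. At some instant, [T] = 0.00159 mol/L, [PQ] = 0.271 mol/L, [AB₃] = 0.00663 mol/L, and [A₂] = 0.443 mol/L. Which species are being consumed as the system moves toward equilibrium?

A₂, AB₃ (reactants)

Q = [T]·[PQ] / ([A₂]³·[AB₃]³) = (0.00159)·(0.271) / ((0.443)³·(0.00663)³) = 17000
Q = 17000 < Keq = 81000: net forward reaction.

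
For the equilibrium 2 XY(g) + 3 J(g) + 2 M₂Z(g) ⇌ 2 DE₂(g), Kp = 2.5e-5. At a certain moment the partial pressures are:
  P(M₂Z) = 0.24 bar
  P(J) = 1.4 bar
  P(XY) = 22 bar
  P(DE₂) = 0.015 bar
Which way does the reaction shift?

in the forward direction

Qp = P(DE₂)² / (P(XY)²·P(J)³·P(M₂Z)²) = (0.015)² / ((22)²·(1.4)³·(0.24)²) = 2.9e-6
Qp = 2.9e-6 < Kp = 2.5e-5, so the forward reaction proceeds.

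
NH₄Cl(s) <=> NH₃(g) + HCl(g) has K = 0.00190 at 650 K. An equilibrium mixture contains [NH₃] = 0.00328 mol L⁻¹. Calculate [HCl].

(NH₄Cl is a pure solid — omitted from K.)
At equilibrium, K = [NH₃]·[HCl] = 0.00190.
(0.00328)·([HCl]) = 0.00190
[HCl] = 0.579 mol L⁻¹

[HCl] = 0.579 mol L⁻¹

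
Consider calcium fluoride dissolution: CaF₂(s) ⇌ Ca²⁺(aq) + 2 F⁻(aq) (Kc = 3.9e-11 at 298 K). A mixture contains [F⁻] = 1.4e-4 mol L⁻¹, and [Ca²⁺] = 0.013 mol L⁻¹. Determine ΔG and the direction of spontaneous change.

ΔG = 4.65 kJ/mol; the forward reaction is non-spontaneous

(CaF₂ is a pure solid — omitted from Qc.)
Qc = [Ca²⁺]·[F⁻]² = (0.013)·(1.4e-4)² = 2.55e-10
ΔG = RT ln(Qc/Kc) = (8.314 J mol⁻¹ K⁻¹)(298 K) × ln(2.55e-10/3.9e-11)
   = (2.478 kJ/mol)(1.878) = 4.65 kJ/mol
ΔG > 0, so the forward reaction is non-spontaneous (proceeds in reverse).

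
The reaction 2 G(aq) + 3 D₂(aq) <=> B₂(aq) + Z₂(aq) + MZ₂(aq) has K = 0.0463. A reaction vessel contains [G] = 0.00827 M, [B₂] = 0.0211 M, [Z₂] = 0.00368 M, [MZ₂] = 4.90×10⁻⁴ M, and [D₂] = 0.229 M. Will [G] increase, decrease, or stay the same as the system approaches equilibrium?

stay the same

Q = [B₂]·[Z₂]·[MZ₂] / ([G]²·[D₂]³) = (0.0211)·(0.00368)·(4.90×10⁻⁴) / ((0.00827)²·(0.229)³) = 0.0463
Q = 0.0463 = K; the system is at equilibrium.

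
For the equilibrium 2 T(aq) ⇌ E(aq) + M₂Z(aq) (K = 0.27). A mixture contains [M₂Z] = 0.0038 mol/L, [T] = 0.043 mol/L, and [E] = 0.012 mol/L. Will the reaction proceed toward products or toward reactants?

Q = [E]·[M₂Z] / [T]² = (0.012)·(0.0038) / (0.043)² = 0.025
Q = 0.025 < K = 0.27, so the forward reaction proceeds.

toward products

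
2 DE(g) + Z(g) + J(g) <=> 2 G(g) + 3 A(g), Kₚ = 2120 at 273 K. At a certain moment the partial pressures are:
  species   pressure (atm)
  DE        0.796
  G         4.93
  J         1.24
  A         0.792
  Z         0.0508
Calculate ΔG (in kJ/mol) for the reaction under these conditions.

ΔG = -4.42 kJ/mol

Qₚ = P(G)²·P(A)³ / (P(DE)²·P(Z)·P(J)) = (4.93)²·(0.792)³ / ((0.796)²·(0.0508)·(1.24)) = 303
ΔG = RT ln(Qₚ/Kₚ) = (8.314 J mol⁻¹ K⁻¹)(273 K) × ln(303/2120)
   = (2.270 kJ/mol)(-1.945) = -4.42 kJ/mol
ΔG < 0, so the forward reaction is spontaneous (proceeds forward).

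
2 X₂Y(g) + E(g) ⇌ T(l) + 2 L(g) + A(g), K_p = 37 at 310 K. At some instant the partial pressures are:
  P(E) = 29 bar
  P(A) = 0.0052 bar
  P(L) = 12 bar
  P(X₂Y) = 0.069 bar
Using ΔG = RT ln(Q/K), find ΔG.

(T is a pure liquid — omitted from Q_p.)
Q_p = P(L)²·P(A) / (P(X₂Y)²·P(E)) = (12)²·(0.0052) / ((0.069)²·(29)) = 5.42
ΔG = RT ln(Q_p/K_p) = (8.314 J mol⁻¹ K⁻¹)(310 K) × ln(5.42/37)
   = (2.577 kJ/mol)(-1.921) = -4.95 kJ/mol
ΔG < 0, so the forward reaction is spontaneous (proceeds forward).

ΔG = -4.95 kJ/mol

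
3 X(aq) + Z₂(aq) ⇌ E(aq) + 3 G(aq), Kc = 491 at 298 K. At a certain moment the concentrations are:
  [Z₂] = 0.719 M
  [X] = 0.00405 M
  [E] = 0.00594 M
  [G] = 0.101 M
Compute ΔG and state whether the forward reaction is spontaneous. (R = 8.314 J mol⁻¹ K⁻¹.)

Qc = [E]·[G]³ / ([X]³·[Z₂]) = (0.00594)·(0.101)³ / ((0.00405)³·(0.719)) = 128
ΔG = RT ln(Qc/Kc) = (8.314 J mol⁻¹ K⁻¹)(298 K) × ln(128/491)
   = (2.478 kJ/mol)(-1.344) = -3.33 kJ/mol
ΔG < 0, so the forward reaction is spontaneous (proceeds forward).

ΔG = -3.33 kJ/mol; the forward reaction is spontaneous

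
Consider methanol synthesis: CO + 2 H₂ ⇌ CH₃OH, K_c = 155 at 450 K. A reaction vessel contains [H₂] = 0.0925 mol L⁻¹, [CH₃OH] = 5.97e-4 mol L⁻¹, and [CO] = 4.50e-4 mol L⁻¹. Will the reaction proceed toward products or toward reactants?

Q_c = [CH₃OH] / ([CO]·[H₂]²) = (5.97e-4) / ((4.50e-4)·(0.0925)²) = 155
Q_c = 155 = K_c, so the system is already at equilibrium.

neither direction; the system is at equilibrium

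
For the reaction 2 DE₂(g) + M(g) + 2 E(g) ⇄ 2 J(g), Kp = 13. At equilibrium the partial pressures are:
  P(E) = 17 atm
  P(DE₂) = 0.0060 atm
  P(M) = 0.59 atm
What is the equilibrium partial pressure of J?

P(J) = 0.28 atm

At equilibrium, Kp = P(J)² / (P(DE₂)²·P(M)·P(E)²) = 13.
(P(J))² / ((0.0060)²·(0.59)·(17)²) = 13
P(J)² = 0.0798 ⇒ P(J) = 0.28 atm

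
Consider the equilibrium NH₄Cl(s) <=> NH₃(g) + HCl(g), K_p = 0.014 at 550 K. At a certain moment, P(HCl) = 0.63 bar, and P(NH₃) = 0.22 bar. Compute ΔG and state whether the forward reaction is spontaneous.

ΔG = 10.5 kJ/mol; the forward reaction is non-spontaneous

(NH₄Cl is a pure solid — omitted from Q_p.)
Q_p = P(NH₃)·P(HCl) = (0.22)·(0.63) = 0.139
ΔG = RT ln(Q_p/K_p) = (8.314 J mol⁻¹ K⁻¹)(550 K) × ln(0.139/0.014)
   = (4.573 kJ/mol)(2.295) = 10.5 kJ/mol
ΔG > 0, so the forward reaction is non-spontaneous (proceeds in reverse).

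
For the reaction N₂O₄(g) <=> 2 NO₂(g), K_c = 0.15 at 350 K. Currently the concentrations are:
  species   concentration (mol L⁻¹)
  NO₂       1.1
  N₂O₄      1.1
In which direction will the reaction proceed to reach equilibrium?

in the reverse direction

Q_c = [NO₂]² / [N₂O₄] = (1.1)² / (1.1) = 1.1
Q_c = 1.1 > K_c = 0.15, so the reverse reaction proceeds.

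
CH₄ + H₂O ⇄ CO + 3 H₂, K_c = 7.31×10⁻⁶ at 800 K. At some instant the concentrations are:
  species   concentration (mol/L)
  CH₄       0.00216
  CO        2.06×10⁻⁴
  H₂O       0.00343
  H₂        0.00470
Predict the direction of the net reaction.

Q_c = [CO]·[H₂]³ / ([CH₄]·[H₂O]) = (2.06×10⁻⁴)·(0.00470)³ / ((0.00216)·(0.00343)) = 2.89×10⁻⁶
Q_c = 2.89×10⁻⁶ < K_c = 7.31×10⁻⁶, so the forward reaction proceeds.

forward (toward products)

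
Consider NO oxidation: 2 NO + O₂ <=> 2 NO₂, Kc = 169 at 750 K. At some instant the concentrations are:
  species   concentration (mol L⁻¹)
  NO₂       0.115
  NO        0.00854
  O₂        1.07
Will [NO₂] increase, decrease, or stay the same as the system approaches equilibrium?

stay the same

Qc = [NO₂]² / ([NO]²·[O₂]) = (0.115)² / ((0.00854)²·(1.07)) = 169
Qc = 169 = Kc; the system is at equilibrium.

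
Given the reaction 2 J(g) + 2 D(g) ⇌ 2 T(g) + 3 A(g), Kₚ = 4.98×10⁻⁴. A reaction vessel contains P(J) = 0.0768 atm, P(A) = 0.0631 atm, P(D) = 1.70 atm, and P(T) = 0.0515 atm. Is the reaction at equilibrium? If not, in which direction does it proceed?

Qₚ = P(T)²·P(A)³ / (P(J)²·P(D)²) = (0.0515)²·(0.0631)³ / ((0.0768)²·(1.70)²) = 3.91×10⁻⁵
Qₚ = 3.91×10⁻⁵ < Kₚ = 4.98×10⁻⁴, so the forward reaction proceeds.

to the right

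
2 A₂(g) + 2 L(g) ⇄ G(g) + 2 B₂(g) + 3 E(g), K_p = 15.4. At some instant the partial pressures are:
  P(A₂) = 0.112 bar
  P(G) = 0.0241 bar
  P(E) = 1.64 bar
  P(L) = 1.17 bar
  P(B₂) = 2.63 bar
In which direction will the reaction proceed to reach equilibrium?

in the reverse direction

Q_p = P(G)·P(B₂)²·P(E)³ / (P(A₂)²·P(L)²) = (0.0241)·(2.63)²·(1.64)³ / ((0.112)²·(1.17)²) = 42.8
Q_p = 42.8 > K_p = 15.4, so the reverse reaction proceeds.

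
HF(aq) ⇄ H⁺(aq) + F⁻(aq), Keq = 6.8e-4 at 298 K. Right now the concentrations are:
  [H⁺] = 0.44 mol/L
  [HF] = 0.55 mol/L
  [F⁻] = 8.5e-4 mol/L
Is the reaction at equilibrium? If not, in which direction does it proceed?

no net change (already at equilibrium)

Q = [H⁺]·[F⁻] / [HF] = (0.44)·(8.5e-4) / (0.55) = 6.8e-4
Q = 6.8e-4 = Keq, so the system is already at equilibrium.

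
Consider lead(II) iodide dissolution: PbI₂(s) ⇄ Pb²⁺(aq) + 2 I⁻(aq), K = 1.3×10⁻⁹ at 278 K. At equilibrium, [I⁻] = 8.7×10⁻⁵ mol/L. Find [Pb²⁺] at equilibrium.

[Pb²⁺] = 0.17 mol/L

(PbI₂ is a pure solid — omitted from K.)
At equilibrium, K = [Pb²⁺]·[I⁻]² = 1.3×10⁻⁹.
([Pb²⁺])·(8.7×10⁻⁵)² = 1.3×10⁻⁹
[Pb²⁺] = 0.172 = 0.17 mol/L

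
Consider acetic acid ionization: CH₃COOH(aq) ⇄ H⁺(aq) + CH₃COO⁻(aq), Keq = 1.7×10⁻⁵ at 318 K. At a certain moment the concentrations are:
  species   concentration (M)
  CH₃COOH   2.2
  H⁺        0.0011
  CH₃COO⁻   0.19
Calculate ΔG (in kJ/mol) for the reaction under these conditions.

Q = [H⁺]·[CH₃COO⁻] / [CH₃COOH] = (0.0011)·(0.19) / (2.2) = 9.50×10⁻⁵
ΔG = RT ln(Q/Keq) = (8.314 J mol⁻¹ K⁻¹)(318 K) × ln(9.50×10⁻⁵/1.7×10⁻⁵)
   = (2.644 kJ/mol)(1.721) = 4.55 kJ/mol
ΔG > 0, so the forward reaction is non-spontaneous (proceeds in reverse).

ΔG = 4.55 kJ/mol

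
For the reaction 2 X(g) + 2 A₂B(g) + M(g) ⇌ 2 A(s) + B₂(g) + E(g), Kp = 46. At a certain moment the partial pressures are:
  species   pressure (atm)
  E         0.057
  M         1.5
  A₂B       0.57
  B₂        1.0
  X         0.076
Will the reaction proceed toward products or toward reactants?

toward products

(A is a pure solid — omitted from Qp.)
Qp = P(B₂)·P(E) / (P(X)²·P(A₂B)²·P(M)) = (1.0)·(0.057) / ((0.076)²·(0.57)²·(1.5)) = 20
Qp = 20 < Kp = 46, so the forward reaction proceeds.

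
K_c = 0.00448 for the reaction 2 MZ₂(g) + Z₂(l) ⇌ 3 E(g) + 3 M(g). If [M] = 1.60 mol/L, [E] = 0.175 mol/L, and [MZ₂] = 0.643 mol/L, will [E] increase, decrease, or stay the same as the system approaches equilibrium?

decrease

(Z₂ is a pure liquid — omitted from Q_c.)
Q_c = [E]³·[M]³ / [MZ₂]² = (0.175)³·(1.60)³ / (0.643)² = 0.0531
Q_c = 0.0531 > K_c = 0.00448: net reverse reaction.
E is a product, so it decreases.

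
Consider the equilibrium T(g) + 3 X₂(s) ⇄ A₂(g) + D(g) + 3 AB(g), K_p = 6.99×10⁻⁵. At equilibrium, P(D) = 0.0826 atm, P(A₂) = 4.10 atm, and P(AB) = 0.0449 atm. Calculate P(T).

P(T) = 0.439 atm

(X₂ is a pure solid — omitted from K_p.)
At equilibrium, K_p = P(A₂)·P(D)·P(AB)³ / P(T) = 6.99×10⁻⁵.
(4.10)·(0.0826)·(0.0449)³ / (P(T)) = 6.99×10⁻⁵
P(T) = 0.439 atm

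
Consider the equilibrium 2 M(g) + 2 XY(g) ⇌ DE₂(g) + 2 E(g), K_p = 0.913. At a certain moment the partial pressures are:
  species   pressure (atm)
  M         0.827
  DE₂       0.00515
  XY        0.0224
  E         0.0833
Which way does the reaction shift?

to the right

Q_p = P(DE₂)·P(E)² / (P(M)²·P(XY)²) = (0.00515)·(0.0833)² / ((0.827)²·(0.0224)²) = 0.104
Q_p = 0.104 < K_p = 0.913, so the forward reaction proceeds.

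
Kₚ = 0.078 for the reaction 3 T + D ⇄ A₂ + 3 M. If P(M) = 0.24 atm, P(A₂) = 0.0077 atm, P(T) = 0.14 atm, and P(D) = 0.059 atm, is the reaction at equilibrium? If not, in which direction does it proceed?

Qₚ = P(A₂)·P(M)³ / (P(T)³·P(D)) = (0.0077)·(0.24)³ / ((0.14)³·(0.059)) = 0.66
Qₚ = 0.66 > Kₚ = 0.078, so the reverse reaction proceeds.

toward reactants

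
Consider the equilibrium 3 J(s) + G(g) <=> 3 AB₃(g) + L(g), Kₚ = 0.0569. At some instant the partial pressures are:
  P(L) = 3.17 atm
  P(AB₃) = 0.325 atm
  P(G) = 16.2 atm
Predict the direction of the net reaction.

toward products

(J is a pure solid — omitted from Qₚ.)
Qₚ = P(AB₃)³·P(L) / P(G) = (0.325)³·(3.17) / (16.2) = 0.00672
Qₚ = 0.00672 < Kₚ = 0.0569, so the forward reaction proceeds.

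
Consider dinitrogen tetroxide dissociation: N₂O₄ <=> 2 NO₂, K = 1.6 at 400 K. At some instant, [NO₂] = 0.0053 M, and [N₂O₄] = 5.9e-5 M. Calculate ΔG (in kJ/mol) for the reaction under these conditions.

Q = [NO₂]² / [N₂O₄] = (0.0053)² / (5.9e-5) = 0.476
ΔG = RT ln(Q/K) = (8.314 J mol⁻¹ K⁻¹)(400 K) × ln(0.476/1.6)
   = (3.326 kJ/mol)(-1.212) = -4.03 kJ/mol
ΔG < 0, so the forward reaction is spontaneous (proceeds forward).

ΔG = -4.03 kJ/mol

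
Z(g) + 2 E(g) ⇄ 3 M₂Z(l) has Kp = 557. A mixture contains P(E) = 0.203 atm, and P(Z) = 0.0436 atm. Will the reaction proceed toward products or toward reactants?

(M₂Z is a pure liquid — omitted from Qp.)
Qp = 1 / (P(Z)·P(E)²) = 1 / ((0.0436)·(0.203)²) = 557
Qp = 557 = Kp, so the system is already at equilibrium.

no net change (already at equilibrium)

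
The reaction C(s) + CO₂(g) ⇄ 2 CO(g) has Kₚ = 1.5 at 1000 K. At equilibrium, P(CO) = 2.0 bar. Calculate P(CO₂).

(C is a pure solid — omitted from Kₚ.)
At equilibrium, Kₚ = P(CO)² / P(CO₂) = 1.5.
(2.0)² / (P(CO₂)) = 1.5
P(CO₂) = 2.67 = 2.7 bar

P(CO₂) = 2.7 bar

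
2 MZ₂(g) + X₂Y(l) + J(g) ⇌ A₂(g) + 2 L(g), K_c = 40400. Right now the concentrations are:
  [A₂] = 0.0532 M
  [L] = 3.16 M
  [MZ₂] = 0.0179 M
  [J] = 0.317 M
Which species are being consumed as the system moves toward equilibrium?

MZ₂, X₂Y, J (reactants)

(X₂Y is a pure liquid — omitted from Q_c.)
Q_c = [A₂]·[L]² / ([MZ₂]²·[J]) = (0.0532)·(3.16)² / ((0.0179)²·(0.317)) = 5230
Q_c = 5230 < K_c = 40400: net forward reaction.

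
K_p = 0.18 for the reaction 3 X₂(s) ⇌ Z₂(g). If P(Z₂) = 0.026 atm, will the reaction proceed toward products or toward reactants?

forward (toward products)

(X₂ is a pure solid — omitted from Q_p.)
Q_p = P(Z₂) = 0.026
Q_p = 0.026 < K_p = 0.18, so the forward reaction proceeds.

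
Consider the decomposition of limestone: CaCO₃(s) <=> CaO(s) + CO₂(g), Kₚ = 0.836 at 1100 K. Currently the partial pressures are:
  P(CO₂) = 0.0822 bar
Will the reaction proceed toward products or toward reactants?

to the right

(CaCO₃, CaO are pure solids — omitted from Qₚ.)
Qₚ = P(CO₂) = 0.0822
Qₚ = 0.0822 < Kₚ = 0.836, so the forward reaction proceeds.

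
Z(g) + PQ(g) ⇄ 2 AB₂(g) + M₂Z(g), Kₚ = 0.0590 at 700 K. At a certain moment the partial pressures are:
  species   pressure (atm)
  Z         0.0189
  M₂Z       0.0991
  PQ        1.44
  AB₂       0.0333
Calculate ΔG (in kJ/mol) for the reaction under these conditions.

ΔG = -15.6 kJ/mol

Qₚ = P(AB₂)²·P(M₂Z) / (P(Z)·P(PQ)) = (0.0333)²·(0.0991) / ((0.0189)·(1.44)) = 0.00404
ΔG = RT ln(Qₚ/Kₚ) = (8.314 J mol⁻¹ K⁻¹)(700 K) × ln(0.00404/0.0590)
   = (5.820 kJ/mol)(-2.681) = -15.6 kJ/mol
ΔG < 0, so the forward reaction is spontaneous (proceeds forward).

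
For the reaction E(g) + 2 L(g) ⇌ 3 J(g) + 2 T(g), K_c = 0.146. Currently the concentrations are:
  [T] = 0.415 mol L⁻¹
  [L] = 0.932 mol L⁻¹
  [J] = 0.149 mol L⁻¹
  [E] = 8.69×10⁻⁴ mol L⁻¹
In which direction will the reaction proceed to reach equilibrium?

to the left

Q_c = [J]³·[T]² / ([E]·[L]²) = (0.149)³·(0.415)² / ((8.69×10⁻⁴)·(0.932)²) = 0.755
Q_c = 0.755 > K_c = 0.146, so the reverse reaction proceeds.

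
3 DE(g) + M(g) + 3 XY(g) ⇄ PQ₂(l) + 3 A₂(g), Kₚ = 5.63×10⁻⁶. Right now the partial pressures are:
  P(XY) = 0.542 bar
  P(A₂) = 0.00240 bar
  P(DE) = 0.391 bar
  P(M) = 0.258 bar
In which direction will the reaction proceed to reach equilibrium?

(PQ₂ is a pure liquid — omitted from Qₚ.)
Qₚ = P(A₂)³ / (P(DE)³·P(M)·P(XY)³) = (0.00240)³ / ((0.391)³·(0.258)·(0.542)³) = 5.63×10⁻⁶
Qₚ = 5.63×10⁻⁶ = Kₚ, so the system is already at equilibrium.

no net change (already at equilibrium)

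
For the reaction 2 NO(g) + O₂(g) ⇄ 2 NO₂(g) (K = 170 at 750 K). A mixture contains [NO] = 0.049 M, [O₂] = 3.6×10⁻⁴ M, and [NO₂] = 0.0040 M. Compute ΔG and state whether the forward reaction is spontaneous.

ΔG = -13.8 kJ/mol; the forward reaction is spontaneous

Q = [NO₂]² / ([NO]²·[O₂]) = (0.0040)² / ((0.049)²·(3.6×10⁻⁴)) = 18.5
ΔG = RT ln(Q/K) = (8.314 J mol⁻¹ K⁻¹)(750 K) × ln(18.5/170)
   = (6.236 kJ/mol)(-2.218) = -13.8 kJ/mol
ΔG < 0, so the forward reaction is spontaneous (proceeds forward).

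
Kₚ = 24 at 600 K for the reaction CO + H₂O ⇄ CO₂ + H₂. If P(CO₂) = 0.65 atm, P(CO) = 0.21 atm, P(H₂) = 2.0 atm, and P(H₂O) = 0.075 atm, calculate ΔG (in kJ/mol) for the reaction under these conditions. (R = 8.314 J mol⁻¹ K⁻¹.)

ΔG = 6.16 kJ/mol

Qₚ = P(CO₂)·P(H₂) / (P(CO)·P(H₂O)) = (0.65)·(2.0) / ((0.21)·(0.075)) = 82.5
ΔG = RT ln(Qₚ/Kₚ) = (8.314 J mol⁻¹ K⁻¹)(600 K) × ln(82.5/24)
   = (4.988 kJ/mol)(1.235) = 6.16 kJ/mol
ΔG > 0, so the forward reaction is non-spontaneous (proceeds in reverse).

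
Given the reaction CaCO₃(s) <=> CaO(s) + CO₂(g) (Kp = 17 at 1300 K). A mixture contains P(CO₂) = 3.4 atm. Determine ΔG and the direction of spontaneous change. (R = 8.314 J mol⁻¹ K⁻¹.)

ΔG = -17.4 kJ/mol; the forward reaction is spontaneous

(CaCO₃, CaO are pure solids — omitted from Qp.)
Qp = P(CO₂) = 3.40
ΔG = RT ln(Qp/Kp) = (8.314 J mol⁻¹ K⁻¹)(1300 K) × ln(3.40/17)
   = (10.81 kJ/mol)(-1.609) = -17.4 kJ/mol
ΔG < 0, so the forward reaction is spontaneous (proceeds forward).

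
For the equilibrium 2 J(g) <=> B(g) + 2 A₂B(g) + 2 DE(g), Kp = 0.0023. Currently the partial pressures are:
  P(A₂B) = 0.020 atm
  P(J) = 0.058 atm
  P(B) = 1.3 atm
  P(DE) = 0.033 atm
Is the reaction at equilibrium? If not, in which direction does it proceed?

forward (toward products)

Qp = P(B)·P(A₂B)²·P(DE)² / P(J)² = (1.3)·(0.020)²·(0.033)² / (0.058)² = 1.7×10⁻⁴
Qp = 1.7×10⁻⁴ < Kp = 0.0023, so the forward reaction proceeds.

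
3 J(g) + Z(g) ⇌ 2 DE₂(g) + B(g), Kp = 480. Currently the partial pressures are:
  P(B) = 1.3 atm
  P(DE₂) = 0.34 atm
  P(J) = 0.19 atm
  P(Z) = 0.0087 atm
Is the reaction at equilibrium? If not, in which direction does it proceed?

in the reverse direction

Qp = P(DE₂)²·P(B) / (P(J)³·P(Z)) = (0.34)²·(1.3) / ((0.19)³·(0.0087)) = 2500
Qp = 2500 > Kp = 480, so the reverse reaction proceeds.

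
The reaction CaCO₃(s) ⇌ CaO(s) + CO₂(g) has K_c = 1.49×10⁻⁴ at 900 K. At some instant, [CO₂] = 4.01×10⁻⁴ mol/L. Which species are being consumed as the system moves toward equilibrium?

(CaCO₃, CaO are pure solids — omitted from Q_c.)
Q_c = [CO₂] = 4.01×10⁻⁴
Q_c = 4.01×10⁻⁴ > K_c = 1.49×10⁻⁴: net reverse reaction.

CaO, CO₂ (products)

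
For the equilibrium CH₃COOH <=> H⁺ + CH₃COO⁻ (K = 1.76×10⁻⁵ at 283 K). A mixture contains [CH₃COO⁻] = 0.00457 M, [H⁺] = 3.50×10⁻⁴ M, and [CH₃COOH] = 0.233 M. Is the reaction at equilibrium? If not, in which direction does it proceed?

toward products

Q = [H⁺]·[CH₃COO⁻] / [CH₃COOH] = (3.50×10⁻⁴)·(0.00457) / (0.233) = 6.86×10⁻⁶
Q = 6.86×10⁻⁶ < K = 1.76×10⁻⁵, so the forward reaction proceeds.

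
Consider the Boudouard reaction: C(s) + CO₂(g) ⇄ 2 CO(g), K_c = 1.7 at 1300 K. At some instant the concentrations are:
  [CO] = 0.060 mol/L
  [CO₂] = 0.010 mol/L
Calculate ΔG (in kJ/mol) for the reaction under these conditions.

ΔG = -16.8 kJ/mol

(C is a pure solid — omitted from Q_c.)
Q_c = [CO]² / [CO₂] = (0.060)² / (0.010) = 0.360
ΔG = RT ln(Q_c/K_c) = (8.314 J mol⁻¹ K⁻¹)(1300 K) × ln(0.360/1.7)
   = (10.81 kJ/mol)(-1.552) = -16.8 kJ/mol
ΔG < 0, so the forward reaction is spontaneous (proceeds forward).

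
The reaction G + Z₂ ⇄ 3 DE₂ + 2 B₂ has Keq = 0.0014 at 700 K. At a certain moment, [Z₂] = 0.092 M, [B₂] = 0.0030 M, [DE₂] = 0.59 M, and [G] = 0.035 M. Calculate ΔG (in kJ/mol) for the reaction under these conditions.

Q = [DE₂]³·[B₂]² / ([G]·[Z₂]) = (0.59)³·(0.0030)² / ((0.035)·(0.092)) = 5.74×10⁻⁴
ΔG = RT ln(Q/Keq) = (8.314 J mol⁻¹ K⁻¹)(700 K) × ln(5.74×10⁻⁴/0.0014)
   = (5.820 kJ/mol)(-0.8916) = -5.19 kJ/mol
ΔG < 0, so the forward reaction is spontaneous (proceeds forward).

ΔG = -5.19 kJ/mol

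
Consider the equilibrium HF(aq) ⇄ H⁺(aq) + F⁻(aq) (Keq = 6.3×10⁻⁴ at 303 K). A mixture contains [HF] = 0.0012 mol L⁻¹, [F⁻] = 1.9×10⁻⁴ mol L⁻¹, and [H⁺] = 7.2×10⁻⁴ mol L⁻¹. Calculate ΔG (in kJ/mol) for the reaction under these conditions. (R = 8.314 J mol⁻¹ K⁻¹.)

Q = [H⁺]·[F⁻] / [HF] = (7.2×10⁻⁴)·(1.9×10⁻⁴) / (0.0012) = 1.14×10⁻⁴
ΔG = RT ln(Q/Keq) = (8.314 J mol⁻¹ K⁻¹)(303 K) × ln(1.14×10⁻⁴/6.3×10⁻⁴)
   = (2.519 kJ/mol)(-1.710) = -4.31 kJ/mol
ΔG < 0, so the forward reaction is spontaneous (proceeds forward).

ΔG = -4.31 kJ/mol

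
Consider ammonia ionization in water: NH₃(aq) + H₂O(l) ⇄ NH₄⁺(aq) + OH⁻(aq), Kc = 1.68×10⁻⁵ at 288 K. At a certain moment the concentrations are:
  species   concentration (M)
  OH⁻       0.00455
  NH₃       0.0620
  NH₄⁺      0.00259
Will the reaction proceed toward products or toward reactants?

(H₂O is a pure liquid — omitted from Qc.)
Qc = [NH₄⁺]·[OH⁻] / [NH₃] = (0.00259)·(0.00455) / (0.0620) = 1.90×10⁻⁴
Qc = 1.90×10⁻⁴ > Kc = 1.68×10⁻⁵, so the reverse reaction proceeds.

to the left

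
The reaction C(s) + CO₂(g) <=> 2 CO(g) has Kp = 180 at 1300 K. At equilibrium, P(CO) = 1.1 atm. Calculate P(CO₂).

P(CO₂) = 0.0067 atm

(C is a pure solid — omitted from Kp.)
At equilibrium, Kp = P(CO)² / P(CO₂) = 180.
(1.1)² / (P(CO₂)) = 180
P(CO₂) = 0.00672 = 0.0067 atm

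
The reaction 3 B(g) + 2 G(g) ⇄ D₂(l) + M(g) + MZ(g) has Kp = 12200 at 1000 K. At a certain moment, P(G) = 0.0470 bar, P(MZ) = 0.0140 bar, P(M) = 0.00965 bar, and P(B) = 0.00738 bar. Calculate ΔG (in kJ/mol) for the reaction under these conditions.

(D₂ is a pure liquid — omitted from Qp.)
Qp = P(M)·P(MZ) / (P(B)³·P(G)²) = (0.00965)·(0.0140) / ((0.00738)³·(0.0470)²) = 1.52×10⁵
ΔG = RT ln(Qp/Kp) = (8.314 J mol⁻¹ K⁻¹)(1000 K) × ln(1.52×10⁵/12200)
   = (8.314 kJ/mol)(2.522) = 21.0 kJ/mol
ΔG > 0, so the forward reaction is non-spontaneous (proceeds in reverse).

ΔG = 21.0 kJ/mol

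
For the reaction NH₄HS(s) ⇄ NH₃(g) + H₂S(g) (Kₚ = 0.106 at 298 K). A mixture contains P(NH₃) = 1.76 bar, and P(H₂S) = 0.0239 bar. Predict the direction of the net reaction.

(NH₄HS is a pure solid — omitted from Qₚ.)
Qₚ = P(NH₃)·P(H₂S) = (1.76)·(0.0239) = 0.0421
Qₚ = 0.0421 < Kₚ = 0.106, so the forward reaction proceeds.

to the right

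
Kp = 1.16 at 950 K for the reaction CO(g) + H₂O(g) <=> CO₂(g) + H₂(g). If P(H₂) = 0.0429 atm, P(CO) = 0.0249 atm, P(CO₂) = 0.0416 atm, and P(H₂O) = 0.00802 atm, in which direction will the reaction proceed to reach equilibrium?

Qp = P(CO₂)·P(H₂) / (P(CO)·P(H₂O)) = (0.0416)·(0.0429) / ((0.0249)·(0.00802)) = 8.94
Qp = 8.94 > Kp = 1.16, so the reverse reaction proceeds.

to the left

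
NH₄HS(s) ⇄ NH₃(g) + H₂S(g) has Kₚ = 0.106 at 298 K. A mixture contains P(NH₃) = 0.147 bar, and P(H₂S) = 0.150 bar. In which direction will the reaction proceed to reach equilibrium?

(NH₄HS is a pure solid — omitted from Qₚ.)
Qₚ = P(NH₃)·P(H₂S) = (0.147)·(0.150) = 0.0221
Qₚ = 0.0221 < Kₚ = 0.106, so the forward reaction proceeds.

in the forward direction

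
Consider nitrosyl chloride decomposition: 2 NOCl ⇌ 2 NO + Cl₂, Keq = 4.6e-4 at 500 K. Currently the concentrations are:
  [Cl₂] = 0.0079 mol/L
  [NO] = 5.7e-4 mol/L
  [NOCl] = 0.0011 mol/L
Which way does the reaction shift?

toward reactants

Q = [NO]²·[Cl₂] / [NOCl]² = (5.7e-4)²·(0.0079) / (0.0011)² = 0.0021
Q = 0.0021 > Keq = 4.6e-4, so the reverse reaction proceeds.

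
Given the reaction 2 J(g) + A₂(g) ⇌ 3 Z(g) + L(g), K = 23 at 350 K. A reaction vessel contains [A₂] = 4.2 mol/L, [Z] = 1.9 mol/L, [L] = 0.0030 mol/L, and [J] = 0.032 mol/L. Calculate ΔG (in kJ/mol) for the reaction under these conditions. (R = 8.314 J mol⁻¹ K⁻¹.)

Q = [Z]³·[L] / ([J]²·[A₂]) = (1.9)³·(0.0030) / ((0.032)²·(4.2)) = 4.78
ΔG = RT ln(Q/K) = (8.314 J mol⁻¹ K⁻¹)(350 K) × ln(4.78/23)
   = (2.910 kJ/mol)(-1.571) = -4.57 kJ/mol
ΔG < 0, so the forward reaction is spontaneous (proceeds forward).

ΔG = -4.57 kJ/mol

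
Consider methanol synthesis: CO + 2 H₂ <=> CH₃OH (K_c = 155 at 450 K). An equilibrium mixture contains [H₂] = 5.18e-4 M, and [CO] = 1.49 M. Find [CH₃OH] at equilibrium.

At equilibrium, K_c = [CH₃OH] / ([CO]·[H₂]²) = 155.
([CH₃OH]) / ((1.49)·(5.18e-4)²) = 155
[CH₃OH] = 6.20e-5 M

[CH₃OH] = 6.20e-5 M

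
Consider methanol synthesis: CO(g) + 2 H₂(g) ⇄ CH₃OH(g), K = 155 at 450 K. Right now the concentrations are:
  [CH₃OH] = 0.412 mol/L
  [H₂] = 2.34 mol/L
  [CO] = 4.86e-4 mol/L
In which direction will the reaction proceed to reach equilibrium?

Q = [CH₃OH] / ([CO]·[H₂]²) = (0.412) / ((4.86e-4)·(2.34)²) = 155
Q = 155 = K, so the system is already at equilibrium.

no net change (already at equilibrium)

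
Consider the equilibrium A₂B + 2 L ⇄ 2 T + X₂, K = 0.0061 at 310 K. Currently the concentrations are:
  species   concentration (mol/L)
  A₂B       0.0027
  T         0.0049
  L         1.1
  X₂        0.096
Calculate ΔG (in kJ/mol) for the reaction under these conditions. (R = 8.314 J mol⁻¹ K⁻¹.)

ΔG = -5.56 kJ/mol

Q = [T]²·[X₂] / ([A₂B]·[L]²) = (0.0049)²·(0.096) / ((0.0027)·(1.1)²) = 7.06×10⁻⁴
ΔG = RT ln(Q/K) = (8.314 J mol⁻¹ K⁻¹)(310 K) × ln(7.06×10⁻⁴/0.0061)
   = (2.577 kJ/mol)(-2.156) = -5.56 kJ/mol
ΔG < 0, so the forward reaction is spontaneous (proceeds forward).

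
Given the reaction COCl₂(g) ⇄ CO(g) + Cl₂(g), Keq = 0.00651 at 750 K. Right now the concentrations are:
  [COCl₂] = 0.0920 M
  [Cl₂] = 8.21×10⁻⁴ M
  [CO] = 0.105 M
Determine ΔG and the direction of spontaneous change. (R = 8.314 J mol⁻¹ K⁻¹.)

ΔG = -12.1 kJ/mol; the forward reaction is spontaneous

Q = [CO]·[Cl₂] / [COCl₂] = (0.105)·(8.21×10⁻⁴) / (0.0920) = 9.37×10⁻⁴
ΔG = RT ln(Q/Keq) = (8.314 J mol⁻¹ K⁻¹)(750 K) × ln(9.37×10⁻⁴/0.00651)
   = (6.236 kJ/mol)(-1.938) = -12.1 kJ/mol
ΔG < 0, so the forward reaction is spontaneous (proceeds forward).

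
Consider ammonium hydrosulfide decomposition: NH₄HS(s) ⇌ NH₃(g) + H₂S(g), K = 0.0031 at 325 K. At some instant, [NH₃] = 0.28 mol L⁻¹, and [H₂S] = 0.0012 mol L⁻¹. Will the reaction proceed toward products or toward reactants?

(NH₄HS is a pure solid — omitted from Q.)
Q = [NH₃]·[H₂S] = (0.28)·(0.0012) = 3.4×10⁻⁴
Q = 3.4×10⁻⁴ < K = 0.0031, so the forward reaction proceeds.

toward products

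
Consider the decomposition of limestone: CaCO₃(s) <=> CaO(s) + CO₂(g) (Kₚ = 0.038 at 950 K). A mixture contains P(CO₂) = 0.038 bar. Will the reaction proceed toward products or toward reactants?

(CaCO₃, CaO are pure solids — omitted from Qₚ.)
Qₚ = P(CO₂) = 0.038
Qₚ = 0.038 = Kₚ, so the system is already at equilibrium.

neither direction; the system is at equilibrium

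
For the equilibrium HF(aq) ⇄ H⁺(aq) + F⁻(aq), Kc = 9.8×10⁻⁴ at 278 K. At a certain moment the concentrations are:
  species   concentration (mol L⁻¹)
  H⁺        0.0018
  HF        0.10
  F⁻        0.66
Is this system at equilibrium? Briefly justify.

no; Q > K, reaction proceeds in reverse

Qc = [H⁺]·[F⁻] / [HF] = (0.0018)·(0.66) / (0.10) = 0.012
Qc = 0.012 > Kc = 9.8×10⁻⁴: net reverse reaction.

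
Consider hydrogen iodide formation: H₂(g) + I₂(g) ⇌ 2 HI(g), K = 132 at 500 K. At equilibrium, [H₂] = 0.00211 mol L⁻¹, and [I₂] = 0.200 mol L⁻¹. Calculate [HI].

[HI] = 0.236 mol L⁻¹

At equilibrium, K = [HI]² / ([H₂]·[I₂]) = 132.
([HI])² / ((0.00211)·(0.200)) = 132
[HI]² = 0.0557 ⇒ [HI] = 0.236 mol L⁻¹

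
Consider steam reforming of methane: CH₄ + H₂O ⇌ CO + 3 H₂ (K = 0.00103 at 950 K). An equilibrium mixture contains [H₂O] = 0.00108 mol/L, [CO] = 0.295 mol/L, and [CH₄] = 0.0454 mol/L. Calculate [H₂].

At equilibrium, K = [CO]·[H₂]³ / ([CH₄]·[H₂O]) = 0.00103.
(0.295)·([H₂])³ / ((0.0454)·(0.00108)) = 0.00103
[H₂]³ = 1.71×10⁻⁷ ⇒ [H₂] = 0.00555 mol/L

[H₂] = 0.00555 mol/L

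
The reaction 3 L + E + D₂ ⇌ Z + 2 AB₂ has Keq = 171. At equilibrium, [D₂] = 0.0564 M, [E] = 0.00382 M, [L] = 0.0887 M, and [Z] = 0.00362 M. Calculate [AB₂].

[AB₂] = 0.0843 M

At equilibrium, Keq = [Z]·[AB₂]² / ([L]³·[E]·[D₂]) = 171.
(0.00362)·([AB₂])² / ((0.0887)³·(0.00382)·(0.0564)) = 171
[AB₂]² = 0.00710 ⇒ [AB₂] = 0.0843 M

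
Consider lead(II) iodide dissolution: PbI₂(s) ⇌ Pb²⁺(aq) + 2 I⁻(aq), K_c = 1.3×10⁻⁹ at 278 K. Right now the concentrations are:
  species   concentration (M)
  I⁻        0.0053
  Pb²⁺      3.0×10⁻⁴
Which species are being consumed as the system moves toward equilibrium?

(PbI₂ is a pure solid — omitted from Q_c.)
Q_c = [Pb²⁺]·[I⁻]² = (3.0×10⁻⁴)·(0.0053)² = 8.4×10⁻⁹
Q_c = 8.4×10⁻⁹ > K_c = 1.3×10⁻⁹: net reverse reaction.

Pb²⁺, I⁻ (products)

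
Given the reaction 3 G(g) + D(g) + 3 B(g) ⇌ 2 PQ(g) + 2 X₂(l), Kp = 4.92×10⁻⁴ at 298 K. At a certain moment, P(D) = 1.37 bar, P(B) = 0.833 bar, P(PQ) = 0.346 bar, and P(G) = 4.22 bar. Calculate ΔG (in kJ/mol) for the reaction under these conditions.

(X₂ is a pure liquid — omitted from Qp.)
Qp = P(PQ)² / (P(G)³·P(D)·P(B)³) = (0.346)² / ((4.22)³·(1.37)·(0.833)³) = 0.00201
ΔG = RT ln(Qp/Kp) = (8.314 J mol⁻¹ K⁻¹)(298 K) × ln(0.00201/4.92×10⁻⁴)
   = (2.478 kJ/mol)(1.407) = 3.49 kJ/mol
ΔG > 0, so the forward reaction is non-spontaneous (proceeds in reverse).

ΔG = 3.49 kJ/mol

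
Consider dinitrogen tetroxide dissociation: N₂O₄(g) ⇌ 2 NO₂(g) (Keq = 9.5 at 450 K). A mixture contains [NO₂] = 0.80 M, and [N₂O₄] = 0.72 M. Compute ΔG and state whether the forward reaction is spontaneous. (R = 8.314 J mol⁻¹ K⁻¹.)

ΔG = -8.86 kJ/mol; the forward reaction is spontaneous

Q = [NO₂]² / [N₂O₄] = (0.80)² / (0.72) = 0.889
ΔG = RT ln(Q/Keq) = (8.314 J mol⁻¹ K⁻¹)(450 K) × ln(0.889/9.5)
   = (3.741 kJ/mol)(-2.369) = -8.86 kJ/mol
ΔG < 0, so the forward reaction is spontaneous (proceeds forward).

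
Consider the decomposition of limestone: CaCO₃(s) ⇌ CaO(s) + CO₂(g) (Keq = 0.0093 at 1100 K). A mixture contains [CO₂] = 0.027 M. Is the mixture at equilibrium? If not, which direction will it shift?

no; Q > K, reaction proceeds in reverse

(CaCO₃, CaO are pure solids — omitted from Q.)
Q = [CO₂] = 0.027
Q = 0.027 > Keq = 0.0093: net reverse reaction.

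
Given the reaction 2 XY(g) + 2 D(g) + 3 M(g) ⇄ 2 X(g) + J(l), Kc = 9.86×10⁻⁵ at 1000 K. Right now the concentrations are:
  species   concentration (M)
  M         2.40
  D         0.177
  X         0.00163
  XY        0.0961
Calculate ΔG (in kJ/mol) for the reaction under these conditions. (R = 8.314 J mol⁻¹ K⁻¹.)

(J is a pure liquid — omitted from Qc.)
Qc = [X]² / ([XY]²·[D]²·[M]³) = (0.00163)² / ((0.0961)²·(0.177)²·(2.40)³) = 6.64×10⁻⁴
ΔG = RT ln(Qc/Kc) = (8.314 J mol⁻¹ K⁻¹)(1000 K) × ln(6.64×10⁻⁴/9.86×10⁻⁵)
   = (8.314 kJ/mol)(1.907) = 15.9 kJ/mol
ΔG > 0, so the forward reaction is non-spontaneous (proceeds in reverse).

ΔG = 15.9 kJ/mol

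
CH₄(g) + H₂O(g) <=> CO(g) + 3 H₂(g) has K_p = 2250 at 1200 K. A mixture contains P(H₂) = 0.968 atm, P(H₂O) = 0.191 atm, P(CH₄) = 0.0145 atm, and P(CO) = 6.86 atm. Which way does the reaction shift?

no net change (already at equilibrium)

Q_p = P(CO)·P(H₂)³ / (P(CH₄)·P(H₂O)) = (6.86)·(0.968)³ / ((0.0145)·(0.191)) = 2250
Q_p = 2250 = K_p, so the system is already at equilibrium.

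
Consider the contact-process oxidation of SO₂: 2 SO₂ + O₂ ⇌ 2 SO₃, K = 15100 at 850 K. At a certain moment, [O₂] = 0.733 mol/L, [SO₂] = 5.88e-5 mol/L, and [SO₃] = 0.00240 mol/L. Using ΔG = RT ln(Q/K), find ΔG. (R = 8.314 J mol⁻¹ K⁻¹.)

Q = [SO₃]² / ([SO₂]²·[O₂]) = (0.00240)² / ((5.88e-5)²·(0.733)) = 2270
ΔG = RT ln(Q/K) = (8.314 J mol⁻¹ K⁻¹)(850 K) × ln(2270/15100)
   = (7.067 kJ/mol)(-1.895) = -13.4 kJ/mol
ΔG < 0, so the forward reaction is spontaneous (proceeds forward).

ΔG = -13.4 kJ/mol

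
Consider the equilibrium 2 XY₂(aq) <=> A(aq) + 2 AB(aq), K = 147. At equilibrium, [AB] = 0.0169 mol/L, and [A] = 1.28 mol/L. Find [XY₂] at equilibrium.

[XY₂] = 0.00158 mol/L

At equilibrium, K = [A]·[AB]² / [XY₂]² = 147.
(1.28)·(0.0169)² / ([XY₂])² = 147
[XY₂]² = 2.49×10⁻⁶ ⇒ [XY₂] = 0.00158 mol/L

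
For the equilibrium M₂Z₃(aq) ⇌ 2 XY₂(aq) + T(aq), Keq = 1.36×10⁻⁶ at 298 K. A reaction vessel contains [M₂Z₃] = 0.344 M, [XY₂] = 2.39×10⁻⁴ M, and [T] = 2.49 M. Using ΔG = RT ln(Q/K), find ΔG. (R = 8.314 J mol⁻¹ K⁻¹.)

ΔG = -2.95 kJ/mol

Q = [XY₂]²·[T] / [M₂Z₃] = (2.39×10⁻⁴)²·(2.49) / (0.344) = 4.13×10⁻⁷
ΔG = RT ln(Q/Keq) = (8.314 J mol⁻¹ K⁻¹)(298 K) × ln(4.13×10⁻⁷/1.36×10⁻⁶)
   = (2.478 kJ/mol)(-1.192) = -2.95 kJ/mol
ΔG < 0, so the forward reaction is spontaneous (proceeds forward).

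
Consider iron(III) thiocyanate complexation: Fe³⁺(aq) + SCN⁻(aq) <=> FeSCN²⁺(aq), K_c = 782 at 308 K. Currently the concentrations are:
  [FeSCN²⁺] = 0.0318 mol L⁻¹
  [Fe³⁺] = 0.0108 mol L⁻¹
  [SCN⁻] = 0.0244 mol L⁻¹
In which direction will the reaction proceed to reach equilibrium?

to the right

Q_c = [FeSCN²⁺] / ([Fe³⁺]·[SCN⁻]) = (0.0318) / ((0.0108)·(0.0244)) = 121
Q_c = 121 < K_c = 782, so the forward reaction proceeds.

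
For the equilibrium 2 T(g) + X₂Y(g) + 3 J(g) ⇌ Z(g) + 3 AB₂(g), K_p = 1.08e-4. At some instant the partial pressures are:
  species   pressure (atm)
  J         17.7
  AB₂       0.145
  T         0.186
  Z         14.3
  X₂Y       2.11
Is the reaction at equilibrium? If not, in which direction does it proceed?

at equilibrium

Q_p = P(Z)·P(AB₂)³ / (P(T)²·P(X₂Y)·P(J)³) = (14.3)·(0.145)³ / ((0.186)²·(2.11)·(17.7)³) = 1.08e-4
Q_p = 1.08e-4 = K_p, so the system is already at equilibrium.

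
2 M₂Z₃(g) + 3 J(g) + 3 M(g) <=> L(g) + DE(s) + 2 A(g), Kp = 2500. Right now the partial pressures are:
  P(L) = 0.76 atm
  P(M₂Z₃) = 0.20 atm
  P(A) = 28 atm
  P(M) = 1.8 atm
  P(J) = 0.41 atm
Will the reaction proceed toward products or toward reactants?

(DE is a pure solid — omitted from Qp.)
Qp = P(L)·P(A)² / (P(M₂Z₃)²·P(J)³·P(M)³) = (0.76)·(28)² / ((0.20)²·(0.41)³·(1.8)³) = 37000
Qp = 37000 > Kp = 2500, so the reverse reaction proceeds.

reverse (toward reactants)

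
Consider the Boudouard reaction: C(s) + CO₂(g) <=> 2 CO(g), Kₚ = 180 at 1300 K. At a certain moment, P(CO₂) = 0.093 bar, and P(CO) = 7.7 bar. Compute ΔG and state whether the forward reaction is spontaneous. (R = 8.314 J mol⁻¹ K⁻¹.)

ΔG = 13.7 kJ/mol; the forward reaction is non-spontaneous

(C is a pure solid — omitted from Qₚ.)
Qₚ = P(CO)² / P(CO₂) = (7.7)² / (0.093) = 638
ΔG = RT ln(Qₚ/Kₚ) = (8.314 J mol⁻¹ K⁻¹)(1300 K) × ln(638/180)
   = (10.81 kJ/mol)(1.265) = 13.7 kJ/mol
ΔG > 0, so the forward reaction is non-spontaneous (proceeds in reverse).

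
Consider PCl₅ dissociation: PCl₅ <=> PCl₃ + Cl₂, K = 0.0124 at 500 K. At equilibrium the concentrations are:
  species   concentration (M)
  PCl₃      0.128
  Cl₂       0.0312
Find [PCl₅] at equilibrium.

At equilibrium, K = [PCl₃]·[Cl₂] / [PCl₅] = 0.0124.
(0.128)·(0.0312) / ([PCl₅]) = 0.0124
[PCl₅] = 0.322 M

[PCl₅] = 0.322 M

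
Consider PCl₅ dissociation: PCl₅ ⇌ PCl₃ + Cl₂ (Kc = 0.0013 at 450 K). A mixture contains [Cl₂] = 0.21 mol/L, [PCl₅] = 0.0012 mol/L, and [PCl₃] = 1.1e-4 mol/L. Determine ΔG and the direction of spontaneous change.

ΔG = 10.1 kJ/mol; the forward reaction is non-spontaneous

Qc = [PCl₃]·[Cl₂] / [PCl₅] = (1.1e-4)·(0.21) / (0.0012) = 0.0193
ΔG = RT ln(Qc/Kc) = (8.314 J mol⁻¹ K⁻¹)(450 K) × ln(0.0193/0.0013)
   = (3.741 kJ/mol)(2.698) = 10.1 kJ/mol
ΔG > 0, so the forward reaction is non-spontaneous (proceeds in reverse).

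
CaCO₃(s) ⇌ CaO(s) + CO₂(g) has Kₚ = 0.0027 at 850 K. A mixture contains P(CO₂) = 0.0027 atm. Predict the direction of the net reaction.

(CaCO₃, CaO are pure solids — omitted from Qₚ.)
Qₚ = P(CO₂) = 0.0027
Qₚ = 0.0027 = Kₚ, so the system is already at equilibrium.

no net change (already at equilibrium)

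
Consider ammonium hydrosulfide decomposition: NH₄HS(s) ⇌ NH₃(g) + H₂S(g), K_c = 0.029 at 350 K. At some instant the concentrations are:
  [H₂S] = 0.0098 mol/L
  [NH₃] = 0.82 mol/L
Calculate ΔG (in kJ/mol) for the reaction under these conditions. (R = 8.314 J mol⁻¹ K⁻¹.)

ΔG = -3.73 kJ/mol

(NH₄HS is a pure solid — omitted from Q_c.)
Q_c = [NH₃]·[H₂S] = (0.82)·(0.0098) = 0.00804
ΔG = RT ln(Q_c/K_c) = (8.314 J mol⁻¹ K⁻¹)(350 K) × ln(0.00804/0.029)
   = (2.910 kJ/mol)(-1.283) = -3.73 kJ/mol
ΔG < 0, so the forward reaction is spontaneous (proceeds forward).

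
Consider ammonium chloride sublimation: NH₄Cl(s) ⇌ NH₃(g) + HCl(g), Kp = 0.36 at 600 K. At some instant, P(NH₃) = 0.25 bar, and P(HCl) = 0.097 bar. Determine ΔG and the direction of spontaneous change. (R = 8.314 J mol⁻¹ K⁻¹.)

(NH₄Cl is a pure solid — omitted from Qp.)
Qp = P(NH₃)·P(HCl) = (0.25)·(0.097) = 0.0242
ΔG = RT ln(Qp/Kp) = (8.314 J mol⁻¹ K⁻¹)(600 K) × ln(0.0242/0.36)
   = (4.988 kJ/mol)(-2.700) = -13.5 kJ/mol
ΔG < 0, so the forward reaction is spontaneous (proceeds forward).

ΔG = -13.5 kJ/mol; the forward reaction is spontaneous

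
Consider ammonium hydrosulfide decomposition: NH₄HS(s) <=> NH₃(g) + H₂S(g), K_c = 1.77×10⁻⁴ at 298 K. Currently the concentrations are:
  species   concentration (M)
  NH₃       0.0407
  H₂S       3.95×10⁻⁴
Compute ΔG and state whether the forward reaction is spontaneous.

(NH₄HS is a pure solid — omitted from Q_c.)
Q_c = [NH₃]·[H₂S] = (0.0407)·(3.95×10⁻⁴) = 1.61×10⁻⁵
ΔG = RT ln(Q_c/K_c) = (8.314 J mol⁻¹ K⁻¹)(298 K) × ln(1.61×10⁻⁵/1.77×10⁻⁴)
   = (2.478 kJ/mol)(-2.397) = -5.94 kJ/mol
ΔG < 0, so the forward reaction is spontaneous (proceeds forward).

ΔG = -5.94 kJ/mol; the forward reaction is spontaneous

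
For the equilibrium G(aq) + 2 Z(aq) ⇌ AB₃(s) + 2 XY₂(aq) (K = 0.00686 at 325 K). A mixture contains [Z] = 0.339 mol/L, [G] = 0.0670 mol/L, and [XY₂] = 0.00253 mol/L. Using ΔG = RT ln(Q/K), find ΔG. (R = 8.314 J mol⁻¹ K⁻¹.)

(AB₃ is a pure solid — omitted from Q.)
Q = [XY₂]² / ([G]·[Z]²) = (0.00253)² / ((0.0670)·(0.339)²) = 8.31×10⁻⁴
ΔG = RT ln(Q/K) = (8.314 J mol⁻¹ K⁻¹)(325 K) × ln(8.31×10⁻⁴/0.00686)
   = (2.702 kJ/mol)(-2.111) = -5.70 kJ/mol
ΔG < 0, so the forward reaction is spontaneous (proceeds forward).

ΔG = -5.70 kJ/mol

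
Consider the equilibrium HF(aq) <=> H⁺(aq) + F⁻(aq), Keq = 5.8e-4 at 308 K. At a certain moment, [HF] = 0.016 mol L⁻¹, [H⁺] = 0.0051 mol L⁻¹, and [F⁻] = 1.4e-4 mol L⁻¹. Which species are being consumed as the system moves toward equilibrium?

Q = [H⁺]·[F⁻] / [HF] = (0.0051)·(1.4e-4) / (0.016) = 4.5e-5
Q = 4.5e-5 < Keq = 5.8e-4: net forward reaction.

HF (reactants)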